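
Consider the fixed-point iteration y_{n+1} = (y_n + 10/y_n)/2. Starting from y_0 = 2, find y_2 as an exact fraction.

y_1 = (2 + 10/2)/2 = 7/2.
y_2 = (7/2 + 10/(7/2))/2 = 89/28.

89/28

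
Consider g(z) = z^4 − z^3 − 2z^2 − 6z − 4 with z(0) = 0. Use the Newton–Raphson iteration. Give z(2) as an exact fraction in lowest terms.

g'(z) = 4z^3 − 3z^2 − 4z − 6.
g(0) = −4, g'(0) = −6, so z(1) = 0 − (−4)/(−6) = −2/3.
g(−2/3) = −32/81, g'(−2/3) = −158/27, so z(2) = (−2/3) − (−32/81)/(−158/27) = −58/79.

−58/79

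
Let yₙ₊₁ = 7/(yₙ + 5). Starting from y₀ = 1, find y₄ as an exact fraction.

1589/1394

y₁ = 7/(1 + 5) = 7/6.
y₂ = 7/(7/6 + 5) = 42/37.
y₃ = 7/(42/37 + 5) = 259/227.
y₄ = 7/(259/227 + 5) = 1589/1394.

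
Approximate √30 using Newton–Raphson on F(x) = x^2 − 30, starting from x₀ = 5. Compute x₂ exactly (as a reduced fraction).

241/44

F'(x) = 2x.
F(5) = −5, F'(5) = 10, so x₁ = 5 − (−5)/10 = 11/2.
F(11/2) = 1/4, F'(11/2) = 11, so x₂ = (11/2) − (1/4)/11 = 241/44.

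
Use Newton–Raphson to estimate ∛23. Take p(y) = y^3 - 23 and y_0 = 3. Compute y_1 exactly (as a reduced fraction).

p'(y) = 3y^2.
p(3) = 4, p'(3) = 27, so y_1 = 3 - 4/27 = 77/27.

77/27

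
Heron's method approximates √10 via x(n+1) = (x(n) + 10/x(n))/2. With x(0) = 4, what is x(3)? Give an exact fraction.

x(1) = (4 + 10/4)/2 = 13/4.
x(2) = (13/4 + 10/(13/4))/2 = 329/104.
x(3) = (329/104 + 10/(329/104))/2 = 216401/68432.

216401/68432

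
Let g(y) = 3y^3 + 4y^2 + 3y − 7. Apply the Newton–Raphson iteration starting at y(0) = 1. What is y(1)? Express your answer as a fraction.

g'(y) = 9y^2 + 8y + 3.
g(1) = 3, g'(1) = 20, so y(1) = 1 − 3/20 = 17/20.

17/20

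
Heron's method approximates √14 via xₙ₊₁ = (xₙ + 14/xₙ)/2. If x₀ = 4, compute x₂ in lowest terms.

x₁ = (4 + 14/4)/2 = 15/4.
x₂ = (15/4 + 14/(15/4))/2 = 449/120.

449/120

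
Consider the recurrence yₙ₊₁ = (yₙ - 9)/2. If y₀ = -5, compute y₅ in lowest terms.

y₁ = ((-5) - 9)/2 = -7.
y₂ = ((-7) - 9)/2 = -8.
y₃ = ((-8) - 9)/2 = -17/2.
y₄ = ((-17/2) - 9)/2 = -35/4.
y₅ = ((-35/4) - 9)/2 = -71/8.

-71/8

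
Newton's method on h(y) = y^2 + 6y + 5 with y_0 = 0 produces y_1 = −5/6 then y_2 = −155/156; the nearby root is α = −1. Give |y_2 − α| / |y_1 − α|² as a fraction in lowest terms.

y_1 − α = −5/6 − (−1) = −5/6 + 1 = 1/6, so |y_1 − α| = 1/6.
y_2 − α = −155/156 − (−1) = −155/156 + 1 = 1/156, so |y_2 − α| = 1/156.
|y_1 − α|² = 1/36.
Ratio = (1/156) / (1/36) = 3/13.

3/13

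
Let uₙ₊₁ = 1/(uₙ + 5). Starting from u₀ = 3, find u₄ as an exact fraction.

213/1106

u₁ = 1/(3 + 5) = 1/8.
u₂ = 1/(1/8 + 5) = 8/41.
u₃ = 1/(8/41 + 5) = 41/213.
u₄ = 1/(41/213 + 5) = 213/1106.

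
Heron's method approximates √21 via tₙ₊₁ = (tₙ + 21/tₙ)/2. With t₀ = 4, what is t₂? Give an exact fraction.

2713/592

t₁ = (4 + 21/4)/2 = 37/8.
t₂ = (37/8 + 21/(37/8))/2 = 2713/592.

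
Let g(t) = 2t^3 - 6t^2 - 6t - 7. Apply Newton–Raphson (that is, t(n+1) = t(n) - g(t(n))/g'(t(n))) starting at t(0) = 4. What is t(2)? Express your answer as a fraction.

3030110/762111

g'(t) = 6t^2 - 12t - 6.
g(4) = 1, g'(4) = 42, so t(1) = 4 - 1/42 = 167/42.
g(167/42) = 377/37044, g'(167/42) = 12097/294, so t(2) = (167/42) - (377/37044)/(12097/294) = 3030110/762111.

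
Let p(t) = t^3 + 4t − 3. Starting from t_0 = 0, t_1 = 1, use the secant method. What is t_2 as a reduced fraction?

3/5

p(0) = −3, p(1) = 2. t_2 = 1 − 2·(1 − 0)/(2 − (−3)) = 3/5.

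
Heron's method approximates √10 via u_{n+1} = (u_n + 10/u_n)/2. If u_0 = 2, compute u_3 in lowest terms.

15761/4984

u_1 = (2 + 10/2)/2 = 7/2.
u_2 = (7/2 + 10/(7/2))/2 = 89/28.
u_3 = (89/28 + 10/(89/28))/2 = 15761/4984.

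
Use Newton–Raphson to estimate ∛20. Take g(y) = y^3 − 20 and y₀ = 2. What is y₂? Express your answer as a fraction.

g'(y) = 3y^2.
g(2) = −12, g'(2) = 12, so y₁ = 2 − (−12)/12 = 3.
g(3) = 7, g'(3) = 27, so y₂ = 3 − 7/27 = 74/27.

74/27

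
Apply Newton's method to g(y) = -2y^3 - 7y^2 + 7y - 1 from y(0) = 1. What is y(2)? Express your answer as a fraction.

10903/16081

g'(y) = -6y^2 - 14y + 7.
g(1) = -3, g'(1) = -13, so y(1) = 1 - (-3)/(-13) = 10/13.
g(10/13) = -1467/2197, g'(10/13) = -1237/169, so y(2) = (10/13) - (-1467/2197)/(-1237/169) = 10903/16081.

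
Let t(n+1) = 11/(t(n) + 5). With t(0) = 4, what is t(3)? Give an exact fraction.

t(1) = 11/(4 + 5) = 11/9.
t(2) = 11/(11/9 + 5) = 99/56.
t(3) = 11/(99/56 + 5) = 616/379.

616/379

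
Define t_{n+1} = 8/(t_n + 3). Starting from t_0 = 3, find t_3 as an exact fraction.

t_1 = 8/(3 + 3) = 4/3.
t_2 = 8/(4/3 + 3) = 24/13.
t_3 = 8/(24/13 + 3) = 104/63.

104/63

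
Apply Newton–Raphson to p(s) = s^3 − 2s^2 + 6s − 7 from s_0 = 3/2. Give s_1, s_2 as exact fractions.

s_1 = 37/27, s_2 = 165161/121095

p'(s) = 3s^2 − 4s + 6.
p(3/2) = 7/8, p'(3/2) = 27/4, so s_1 = (3/2) − (7/8)/(27/4) = 37/27.
p(37/27) = 784/19683, p'(37/27) = 1495/243, so s_2 = (37/27) − (784/19683)/(1495/243) = 165161/121095.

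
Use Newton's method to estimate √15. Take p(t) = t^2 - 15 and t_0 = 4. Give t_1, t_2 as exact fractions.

p'(t) = 2t.
p(4) = 1, p'(4) = 8, so t_1 = 4 - 1/8 = 31/8.
p(31/8) = 1/64, p'(31/8) = 31/4, so t_2 = (31/8) - (1/64)/(31/4) = 1921/496.

t_1 = 31/8, t_2 = 1921/496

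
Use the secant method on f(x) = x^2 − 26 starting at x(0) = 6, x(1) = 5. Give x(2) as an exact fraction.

f(6) = 10, f(5) = −1. x(2) = 5 − (−1)·(5 − 6)/((−1) − 10) = 56/11.

56/11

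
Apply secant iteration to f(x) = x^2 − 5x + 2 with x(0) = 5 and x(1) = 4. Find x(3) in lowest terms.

32/7

f(5) = 2, f(4) = −2. x(2) = 4 − (−2)·(4 − 5)/((−2) − 2) = 9/2.
f(4) = −2, f(9/2) = −1/4. x(3) = (9/2) − (−1/4)·((9/2) − 4)/((−1/4) − (−2)) = 32/7.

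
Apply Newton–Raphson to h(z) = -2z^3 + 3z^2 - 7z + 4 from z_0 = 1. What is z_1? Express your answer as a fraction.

h'(z) = -6z^2 + 6z - 7.
h(1) = -2, h'(1) = -7, so z_1 = 1 - (-2)/(-7) = 5/7.

5/7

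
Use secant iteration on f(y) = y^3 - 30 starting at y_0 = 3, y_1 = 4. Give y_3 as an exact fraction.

f(3) = -3, f(4) = 34. y_2 = 4 - 34·(4 - 3)/(34 - (-3)) = 114/37.
f(4) = 34, f(114/37) = -38046/50653. y_3 = (114/37) - (-38046/50653)·((114/37) - 4)/((-38046/50653) - 34) = 80271/25886.

80271/25886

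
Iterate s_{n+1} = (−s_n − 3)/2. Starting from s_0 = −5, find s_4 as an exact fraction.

−5/4

s_1 = (−(−5) − 3)/2 = 1.
s_2 = (−1 − 3)/2 = −2.
s_3 = (−(−2) − 3)/2 = −1/2.
s_4 = (−(−1/2) − 3)/2 = −5/4.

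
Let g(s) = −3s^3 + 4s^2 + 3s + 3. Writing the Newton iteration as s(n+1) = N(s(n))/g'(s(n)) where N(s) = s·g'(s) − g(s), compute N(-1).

g'(s) = −9s^2 + 8s + 3.
N(s) = s·g'(s) − g(s) = s·(−9s^2 + 8s + 3) − (−3s^3 + 4s^2 + 3s + 3) = −6s^3 + 4s^2 − 3.
N(-1) = 7.

7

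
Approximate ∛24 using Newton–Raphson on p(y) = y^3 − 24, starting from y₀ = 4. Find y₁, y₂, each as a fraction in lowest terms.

y₁ = 19/6, y₂ = 9451/3249

p'(y) = 3y^2.
p(4) = 40, p'(4) = 48, so y₁ = 4 − 40/48 = 19/6.
p(19/6) = 1675/216, p'(19/6) = 361/12, so y₂ = (19/6) − (1675/216)/(361/12) = 9451/3249.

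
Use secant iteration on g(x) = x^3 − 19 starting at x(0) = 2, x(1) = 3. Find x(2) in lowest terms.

g(2) = −11, g(3) = 8. x(2) = 3 − 8·(3 − 2)/(8 − (−11)) = 49/19.

49/19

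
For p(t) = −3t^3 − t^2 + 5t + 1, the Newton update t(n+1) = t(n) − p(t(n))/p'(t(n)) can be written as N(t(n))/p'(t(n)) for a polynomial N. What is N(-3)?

p'(t) = −9t^2 − 2t + 5.
N(t) = t·p'(t) − p(t) = t·(−9t^2 − 2t + 5) − (−3t^3 − t^2 + 5t + 1) = −6t^3 − t^2 − 1.
N(-3) = 152.

152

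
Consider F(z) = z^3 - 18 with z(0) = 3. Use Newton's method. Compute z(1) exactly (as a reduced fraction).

F'(z) = 3z^2.
F(3) = 9, F'(3) = 27, so z(1) = 3 - 9/27 = 8/3.

8/3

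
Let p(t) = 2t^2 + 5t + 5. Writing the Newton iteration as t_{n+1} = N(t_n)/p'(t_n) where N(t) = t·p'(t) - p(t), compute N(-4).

p'(t) = 4t + 5.
N(t) = t·p'(t) - p(t) = t·(4t + 5) - (2t^2 + 5t + 5) = 2t^2 - 5.
N(-4) = 27.

27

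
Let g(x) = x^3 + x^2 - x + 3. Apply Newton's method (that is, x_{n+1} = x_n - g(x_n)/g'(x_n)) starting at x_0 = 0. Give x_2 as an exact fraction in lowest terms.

g'(x) = 3x^2 + 2x - 1.
g(0) = 3, g'(0) = -1, so x_1 = 0 - 3/(-1) = 3.
g(3) = 36, g'(3) = 32, so x_2 = 3 - 36/32 = 15/8.

15/8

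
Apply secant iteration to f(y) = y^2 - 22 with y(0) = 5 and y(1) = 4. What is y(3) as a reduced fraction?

f(5) = 3, f(4) = -6. y(2) = 4 - (-6)·(4 - 5)/((-6) - 3) = 14/3.
f(4) = -6, f(14/3) = -2/9. y(3) = (14/3) - (-2/9)·((14/3) - 4)/((-2/9) - (-6)) = 61/13.

61/13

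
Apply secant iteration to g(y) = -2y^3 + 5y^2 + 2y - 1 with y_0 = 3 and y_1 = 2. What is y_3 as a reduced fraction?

2605/879

g(3) = -4, g(2) = 7. y_2 = 2 - 7·(2 - 3)/(7 - (-4)) = 29/11.
g(2) = 7, g(29/11) = 3164/1331. y_3 = (29/11) - (3164/1331)·((29/11) - 2)/((3164/1331) - 7) = 2605/879.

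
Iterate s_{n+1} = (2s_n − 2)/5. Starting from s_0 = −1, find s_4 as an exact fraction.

s_1 = (2·(−1) − 2)/5 = −4/5.
s_2 = (2·(−4/5) − 2)/5 = −18/25.
s_3 = (2·(−18/25) − 2)/5 = −86/125.
s_4 = (2·(−86/125) − 2)/5 = −422/625.

−422/625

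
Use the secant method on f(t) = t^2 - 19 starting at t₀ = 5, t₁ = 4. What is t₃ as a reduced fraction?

109/25

f(5) = 6, f(4) = -3. t₂ = 4 - (-3)·(4 - 5)/((-3) - 6) = 13/3.
f(4) = -3, f(13/3) = -2/9. t₃ = (13/3) - (-2/9)·((13/3) - 4)/((-2/9) - (-3)) = 109/25.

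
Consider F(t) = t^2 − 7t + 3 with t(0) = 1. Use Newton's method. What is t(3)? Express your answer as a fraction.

67034/146165

F'(t) = 2t − 7.
F(1) = −3, F'(1) = −5, so t(1) = 1 − (−3)/(−5) = 2/5.
F(2/5) = 9/25, F'(2/5) = −31/5, so t(2) = (2/5) − (9/25)/(−31/5) = 71/155.
F(71/155) = 81/24025, F'(71/155) = −943/155, so t(3) = (71/155) − (81/24025)/(−943/155) = 67034/146165.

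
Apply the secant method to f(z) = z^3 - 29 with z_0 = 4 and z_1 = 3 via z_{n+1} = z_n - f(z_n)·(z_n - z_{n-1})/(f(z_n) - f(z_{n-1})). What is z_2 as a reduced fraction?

113/37

f(4) = 35, f(3) = -2. z_2 = 3 - (-2)·(3 - 4)/((-2) - 35) = 113/37.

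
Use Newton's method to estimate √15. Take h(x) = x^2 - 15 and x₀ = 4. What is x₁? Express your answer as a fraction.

h'(x) = 2x.
h(4) = 1, h'(4) = 8, so x₁ = 4 - 1/8 = 31/8.

31/8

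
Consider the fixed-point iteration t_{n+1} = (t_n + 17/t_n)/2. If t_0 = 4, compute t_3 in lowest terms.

9478657/2298912

t_1 = (4 + 17/4)/2 = 33/8.
t_2 = (33/8 + 17/(33/8))/2 = 2177/528.
t_3 = (2177/528 + 17/(2177/528))/2 = 9478657/2298912.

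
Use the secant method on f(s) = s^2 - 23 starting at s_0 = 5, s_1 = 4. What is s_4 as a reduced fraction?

f(5) = 2, f(4) = -7. s_2 = 4 - (-7)·(4 - 5)/((-7) - 2) = 43/9.
f(4) = -7, f(43/9) = -14/81. s_3 = (43/9) - (-14/81)·((43/9) - 4)/((-14/81) - (-7)) = 379/79.
f(43/9) = -14/81, f(379/79) = 98/6241. s_4 = (379/79) - (98/6241)·((379/79) - (43/9))/((98/6241) - (-14/81)) = 16325/3404.

16325/3404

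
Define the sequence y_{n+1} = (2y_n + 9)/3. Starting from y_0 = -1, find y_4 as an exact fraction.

569/81

y_1 = (2·(-1) + 9)/3 = 7/3.
y_2 = (2·(7/3) + 9)/3 = 41/9.
y_3 = (2·(41/9) + 9)/3 = 163/27.
y_4 = (2·(163/27) + 9)/3 = 569/81.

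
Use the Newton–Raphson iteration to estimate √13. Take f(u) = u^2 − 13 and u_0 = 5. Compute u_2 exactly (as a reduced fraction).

f'(u) = 2u.
f(5) = 12, f'(5) = 10, so u_1 = 5 − 12/10 = 19/5.
f(19/5) = 36/25, f'(19/5) = 38/5, so u_2 = (19/5) − (36/25)/(38/5) = 343/95.

343/95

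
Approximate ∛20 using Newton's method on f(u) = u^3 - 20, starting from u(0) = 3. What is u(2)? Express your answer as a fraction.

f'(u) = 3u^2.
f(3) = 7, f'(3) = 27, so u(1) = 3 - 7/27 = 74/27.
f(74/27) = 11564/19683, f'(74/27) = 5476/243, so u(2) = (74/27) - (11564/19683)/(5476/243) = 301027/110889.

301027/110889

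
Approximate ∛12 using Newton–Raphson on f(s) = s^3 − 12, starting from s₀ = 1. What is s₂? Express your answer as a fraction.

1453/441

f'(s) = 3s^2.
f(1) = −11, f'(1) = 3, so s₁ = 1 − (−11)/3 = 14/3.
f(14/3) = 2420/27, f'(14/3) = 196/3, so s₂ = (14/3) − (2420/27)/(196/3) = 1453/441.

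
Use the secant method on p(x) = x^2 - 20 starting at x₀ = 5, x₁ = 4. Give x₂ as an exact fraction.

40/9

p(5) = 5, p(4) = -4. x₂ = 4 - (-4)·(4 - 5)/((-4) - 5) = 40/9.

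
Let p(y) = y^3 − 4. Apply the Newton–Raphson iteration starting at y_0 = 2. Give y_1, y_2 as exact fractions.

p'(y) = 3y^2.
p(2) = 4, p'(2) = 12, so y_1 = 2 − 4/12 = 5/3.
p(5/3) = 17/27, p'(5/3) = 25/3, so y_2 = (5/3) − (17/27)/(25/3) = 358/225.

y_1 = 5/3, y_2 = 358/225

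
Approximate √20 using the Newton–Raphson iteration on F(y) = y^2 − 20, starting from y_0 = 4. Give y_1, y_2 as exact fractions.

y_1 = 9/2, y_2 = 161/36

F'(y) = 2y.
F(4) = −4, F'(4) = 8, so y_1 = 4 − (−4)/8 = 9/2.
F(9/2) = 1/4, F'(9/2) = 9, so y_2 = (9/2) − (1/4)/9 = 161/36.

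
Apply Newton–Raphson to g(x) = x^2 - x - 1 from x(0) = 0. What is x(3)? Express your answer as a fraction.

g'(x) = 2x - 1.
g(0) = -1, g'(0) = -1, so x(1) = 0 - (-1)/(-1) = -1.
g(-1) = 1, g'(-1) = -3, so x(2) = (-1) - 1/(-3) = -2/3.
g(-2/3) = 1/9, g'(-2/3) = -7/3, so x(3) = (-2/3) - (1/9)/(-7/3) = -13/21.

-13/21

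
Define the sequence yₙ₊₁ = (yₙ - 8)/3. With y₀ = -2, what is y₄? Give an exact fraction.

y₁ = ((-2) - 8)/3 = -10/3.
y₂ = ((-10/3) - 8)/3 = -34/9.
y₃ = ((-34/9) - 8)/3 = -106/27.
y₄ = ((-106/27) - 8)/3 = -322/81.

-322/81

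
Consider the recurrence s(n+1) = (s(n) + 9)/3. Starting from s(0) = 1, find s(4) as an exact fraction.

s(1) = (1 + 9)/3 = 10/3.
s(2) = ((10/3) + 9)/3 = 37/9.
s(3) = ((37/9) + 9)/3 = 118/27.
s(4) = ((118/27) + 9)/3 = 361/81.

361/81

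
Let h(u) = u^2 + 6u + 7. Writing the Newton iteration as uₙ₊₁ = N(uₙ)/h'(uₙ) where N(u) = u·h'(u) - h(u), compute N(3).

2

h'(u) = 2u + 6.
N(u) = u·h'(u) - h(u) = u·(2u + 6) - (u^2 + 6u + 7) = u^2 - 7.
N(3) = 2.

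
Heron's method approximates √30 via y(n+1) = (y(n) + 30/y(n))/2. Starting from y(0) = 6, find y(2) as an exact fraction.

241/44

y(1) = (6 + 30/6)/2 = 11/2.
y(2) = (11/2 + 30/(11/2))/2 = 241/44.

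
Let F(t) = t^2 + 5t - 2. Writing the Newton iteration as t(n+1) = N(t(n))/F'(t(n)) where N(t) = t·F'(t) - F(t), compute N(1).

F'(t) = 2t + 5.
N(t) = t·F'(t) - F(t) = t·(2t + 5) - (t^2 + 5t - 2) = t^2 + 2.
N(1) = 3.

3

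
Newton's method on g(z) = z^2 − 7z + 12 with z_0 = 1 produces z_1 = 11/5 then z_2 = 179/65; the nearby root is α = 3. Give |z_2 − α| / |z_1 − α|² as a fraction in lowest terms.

z_1 − α = 11/5 − 3 = −4/5, so |z_1 − α| = 4/5.
z_2 − α = 179/65 − 3 = −16/65, so |z_2 − α| = 16/65.
|z_1 − α|² = 16/25.
Ratio = (16/65) / (16/25) = 5/13.

5/13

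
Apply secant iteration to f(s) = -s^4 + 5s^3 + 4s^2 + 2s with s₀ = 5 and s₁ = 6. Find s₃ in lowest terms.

3290688/573013

f(5) = 110, f(6) = -60. s₂ = 6 - (-60)·(6 - 5)/((-60) - 110) = 96/17.
f(6) = -60, f(96/17) = 1864896/83521. s₃ = (96/17) - (1864896/83521)·((96/17) - 6)/((1864896/83521) - (-60)) = 3290688/573013.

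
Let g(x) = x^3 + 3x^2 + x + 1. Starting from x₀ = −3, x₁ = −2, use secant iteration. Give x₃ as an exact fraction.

g(−3) = −2, g(−2) = 3. x₂ = (−2) − 3·((−2) − (−3))/(3 − (−2)) = −13/5.
g(−2) = 3, g(−13/5) = 138/125. x₃ = (−13/5) − (138/125)·((−13/5) − (−2))/((138/125) − 3) = −233/79.

−233/79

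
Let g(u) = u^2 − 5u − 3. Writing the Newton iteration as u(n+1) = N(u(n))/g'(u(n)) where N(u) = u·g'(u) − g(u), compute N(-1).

g'(u) = 2u − 5.
N(u) = u·g'(u) − g(u) = u·(2u − 5) − (u^2 − 5u − 3) = u^2 + 3.
N(-1) = 4.

4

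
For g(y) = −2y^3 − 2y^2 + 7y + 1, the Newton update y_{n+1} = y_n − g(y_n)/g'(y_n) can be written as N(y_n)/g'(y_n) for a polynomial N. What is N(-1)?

1

g'(y) = −6y^2 − 4y + 7.
N(y) = y·g'(y) − g(y) = y·(−6y^2 − 4y + 7) − (−2y^3 − 2y^2 + 7y + 1) = −4y^3 − 2y^2 − 1.
N(-1) = 1.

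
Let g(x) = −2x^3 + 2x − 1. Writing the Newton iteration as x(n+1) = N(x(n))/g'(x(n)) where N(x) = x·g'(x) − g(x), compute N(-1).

g'(x) = −6x^2 + 2.
N(x) = x·g'(x) − g(x) = x·(−6x^2 + 2) − (−2x^3 + 2x − 1) = −4x^3 + 1.
N(-1) = 5.

5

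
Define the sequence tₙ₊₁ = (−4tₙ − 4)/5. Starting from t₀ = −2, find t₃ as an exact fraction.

t₁ = (−4·(−2) − 4)/5 = 4/5.
t₂ = (−4·(4/5) − 4)/5 = −36/25.
t₃ = (−4·(−36/25) − 4)/5 = 44/125.

44/125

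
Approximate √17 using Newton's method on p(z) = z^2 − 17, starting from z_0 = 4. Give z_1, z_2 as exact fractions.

z_1 = 33/8, z_2 = 2177/528

p'(z) = 2z.
p(4) = −1, p'(4) = 8, so z_1 = 4 − (−1)/8 = 33/8.
p(33/8) = 1/64, p'(33/8) = 33/4, so z_2 = (33/8) − (1/64)/(33/4) = 2177/528.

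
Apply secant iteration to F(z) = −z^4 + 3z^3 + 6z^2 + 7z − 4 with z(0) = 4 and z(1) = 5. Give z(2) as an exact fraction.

556/125

F(4) = 56, F(5) = −69. z(2) = 5 − (−69)·(5 − 4)/((−69) − 56) = 556/125.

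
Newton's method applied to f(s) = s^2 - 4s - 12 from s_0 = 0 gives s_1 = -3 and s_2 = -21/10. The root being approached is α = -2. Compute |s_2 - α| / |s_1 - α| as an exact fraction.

s_1 - α = -3 - (-2) = -3 + 2 = -1, so |s_1 - α| = 1.
s_2 - α = -21/10 - (-2) = -21/10 + 2 = -1/10, so |s_2 - α| = 1/10.
Ratio = (1/10) / 1 = 1/10.

1/10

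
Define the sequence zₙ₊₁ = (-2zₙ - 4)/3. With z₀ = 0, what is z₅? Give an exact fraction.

z₁ = (-2·0 - 4)/3 = -4/3.
z₂ = (-2·(-4/3) - 4)/3 = -4/9.
z₃ = (-2·(-4/9) - 4)/3 = -28/27.
z₄ = (-2·(-28/27) - 4)/3 = -52/81.
z₅ = (-2·(-52/81) - 4)/3 = -220/243.

-220/243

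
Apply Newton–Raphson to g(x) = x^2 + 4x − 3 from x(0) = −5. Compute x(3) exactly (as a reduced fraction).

g'(x) = 2x + 4.
g(−5) = 2, g'(−5) = −6, so x(1) = (−5) − 2/(−6) = −14/3.
g(−14/3) = 1/9, g'(−14/3) = −16/3, so x(2) = (−14/3) − (1/9)/(−16/3) = −223/48.
g(−223/48) = 1/2304, g'(−223/48) = −127/24, so x(3) = (−223/48) − (1/2304)/(−127/24) = −56641/12192.

−56641/12192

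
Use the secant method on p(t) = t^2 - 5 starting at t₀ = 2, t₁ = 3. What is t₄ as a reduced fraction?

161/72

p(2) = -1, p(3) = 4. t₂ = 3 - 4·(3 - 2)/(4 - (-1)) = 11/5.
p(3) = 4, p(11/5) = -4/25. t₃ = (11/5) - (-4/25)·((11/5) - 3)/((-4/25) - 4) = 29/13.
p(11/5) = -4/25, p(29/13) = -4/169. t₄ = (29/13) - (-4/169)·((29/13) - (11/5))/((-4/169) - (-4/25)) = 161/72.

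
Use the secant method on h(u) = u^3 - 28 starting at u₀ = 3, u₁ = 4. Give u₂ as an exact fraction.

h(3) = -1, h(4) = 36. u₂ = 4 - 36·(4 - 3)/(36 - (-1)) = 112/37.

112/37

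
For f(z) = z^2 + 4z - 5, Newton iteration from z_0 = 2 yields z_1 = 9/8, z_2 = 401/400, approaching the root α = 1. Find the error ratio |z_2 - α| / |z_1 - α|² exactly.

z_1 - α = 9/8 - 1 = 1/8, so |z_1 - α| = 1/8.
z_2 - α = 401/400 - 1 = 1/400, so |z_2 - α| = 1/400.
|z_1 - α|² = 1/64.
Ratio = (1/400) / (1/64) = 4/25.

4/25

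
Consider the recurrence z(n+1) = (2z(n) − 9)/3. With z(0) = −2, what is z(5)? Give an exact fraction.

−1963/243

z(1) = (2·(−2) − 9)/3 = −13/3.
z(2) = (2·(−13/3) − 9)/3 = −53/9.
z(3) = (2·(−53/9) − 9)/3 = −187/27.
z(4) = (2·(−187/27) − 9)/3 = −617/81.
z(5) = (2·(−617/81) − 9)/3 = −1963/243.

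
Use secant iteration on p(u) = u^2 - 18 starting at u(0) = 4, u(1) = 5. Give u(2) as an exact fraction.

38/9

p(4) = -2, p(5) = 7. u(2) = 5 - 7·(5 - 4)/(7 - (-2)) = 38/9.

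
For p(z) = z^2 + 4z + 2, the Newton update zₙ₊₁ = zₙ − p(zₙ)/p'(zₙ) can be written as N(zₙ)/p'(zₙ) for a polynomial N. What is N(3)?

p'(z) = 2z + 4.
N(z) = z·p'(z) − p(z) = z·(2z + 4) − (z^2 + 4z + 2) = z^2 − 2.
N(3) = 7.

7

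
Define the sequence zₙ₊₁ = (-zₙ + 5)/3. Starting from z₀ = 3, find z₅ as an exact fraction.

z₁ = (-3 + 5)/3 = 2/3.
z₂ = (-(2/3) + 5)/3 = 13/9.
z₃ = (-(13/9) + 5)/3 = 32/27.
z₄ = (-(32/27) + 5)/3 = 103/81.
z₅ = (-(103/81) + 5)/3 = 302/243.

302/243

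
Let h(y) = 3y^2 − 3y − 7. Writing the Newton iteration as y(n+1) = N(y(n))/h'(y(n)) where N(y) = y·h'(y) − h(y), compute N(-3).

34

h'(y) = 6y − 3.
N(y) = y·h'(y) − h(y) = y·(6y − 3) − (3y^2 − 3y − 7) = 3y^2 + 7.
N(-3) = 34.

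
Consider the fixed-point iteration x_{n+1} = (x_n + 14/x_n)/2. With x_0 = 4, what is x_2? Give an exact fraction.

x_1 = (4 + 14/4)/2 = 15/4.
x_2 = (15/4 + 14/(15/4))/2 = 449/120.

449/120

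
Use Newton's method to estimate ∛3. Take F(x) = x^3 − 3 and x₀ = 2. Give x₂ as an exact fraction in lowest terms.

F'(x) = 3x^2.
F(2) = 5, F'(2) = 12, so x₁ = 2 − 5/12 = 19/12.
F(19/12) = 1675/1728, F'(19/12) = 361/48, so x₂ = (19/12) − (1675/1728)/(361/48) = 9451/6498.

9451/6498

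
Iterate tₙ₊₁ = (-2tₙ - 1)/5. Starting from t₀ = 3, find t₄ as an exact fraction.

t₁ = (-2·3 - 1)/5 = -7/5.
t₂ = (-2·(-7/5) - 1)/5 = 9/25.
t₃ = (-2·(9/25) - 1)/5 = -43/125.
t₄ = (-2·(-43/125) - 1)/5 = -39/625.

-39/625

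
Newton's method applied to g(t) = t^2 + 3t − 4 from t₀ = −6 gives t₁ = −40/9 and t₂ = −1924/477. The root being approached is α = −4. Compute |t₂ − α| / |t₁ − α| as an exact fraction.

4/53

t₁ − α = −40/9 − (−4) = −40/9 + 4 = −4/9, so |t₁ − α| = 4/9.
t₂ − α = −1924/477 − (−4) = −1924/477 + 4 = −16/477, so |t₂ − α| = 16/477.
Ratio = (16/477) / (4/9) = 4/53.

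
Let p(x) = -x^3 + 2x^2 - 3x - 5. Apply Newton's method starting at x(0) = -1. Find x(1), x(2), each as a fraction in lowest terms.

x(1) = -9/10, x(2) = -577/645

p'(x) = -3x^2 + 4x - 3.
p(-1) = 1, p'(-1) = -10, so x(1) = (-1) - 1/(-10) = -9/10.
p(-9/10) = 49/1000, p'(-9/10) = -903/100, so x(2) = (-9/10) - (49/1000)/(-903/100) = -577/645.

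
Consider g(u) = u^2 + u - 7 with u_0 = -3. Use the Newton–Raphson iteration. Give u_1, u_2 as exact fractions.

g'(u) = 2u + 1.
g(-3) = -1, g'(-3) = -5, so u_1 = (-3) - (-1)/(-5) = -16/5.
g(-16/5) = 1/25, g'(-16/5) = -27/5, so u_2 = (-16/5) - (1/25)/(-27/5) = -431/135.

u_1 = -16/5, u_2 = -431/135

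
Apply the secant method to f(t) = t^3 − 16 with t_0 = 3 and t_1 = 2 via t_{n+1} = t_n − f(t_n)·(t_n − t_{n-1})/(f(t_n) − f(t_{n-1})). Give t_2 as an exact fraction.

46/19

f(3) = 11, f(2) = −8. t_2 = 2 − (−8)·(2 − 3)/((−8) − 11) = 46/19.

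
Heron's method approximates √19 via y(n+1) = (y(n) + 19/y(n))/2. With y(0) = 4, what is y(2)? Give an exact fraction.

2441/560

y(1) = (4 + 19/4)/2 = 35/8.
y(2) = (35/8 + 19/(35/8))/2 = 2441/560.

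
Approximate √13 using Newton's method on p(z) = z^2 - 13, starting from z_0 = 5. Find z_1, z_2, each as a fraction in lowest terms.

z_1 = 19/5, z_2 = 343/95

p'(z) = 2z.
p(5) = 12, p'(5) = 10, so z_1 = 5 - 12/10 = 19/5.
p(19/5) = 36/25, p'(19/5) = 38/5, so z_2 = (19/5) - (36/25)/(38/5) = 343/95.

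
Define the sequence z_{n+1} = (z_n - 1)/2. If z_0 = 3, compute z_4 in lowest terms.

z_1 = (3 - 1)/2 = 1.
z_2 = (1 - 1)/2 = 0.
z_3 = (0 - 1)/2 = -1/2.
z_4 = ((-1/2) - 1)/2 = -3/4.

-3/4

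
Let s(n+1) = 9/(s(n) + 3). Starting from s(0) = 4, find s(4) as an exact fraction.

s(1) = 9/(4 + 3) = 9/7.
s(2) = 9/(9/7 + 3) = 21/10.
s(3) = 9/(21/10 + 3) = 30/17.
s(4) = 9/(30/17 + 3) = 17/9.

17/9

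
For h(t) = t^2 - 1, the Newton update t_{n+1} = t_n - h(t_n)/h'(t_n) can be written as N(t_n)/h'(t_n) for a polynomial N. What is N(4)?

17

h'(t) = 2t.
N(t) = t·h'(t) - h(t) = t·(2t) - (t^2 - 1) = t^2 + 1.
N(4) = 17.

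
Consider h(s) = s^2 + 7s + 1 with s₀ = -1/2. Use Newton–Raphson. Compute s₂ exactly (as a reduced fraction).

-7/48

h'(s) = 2s + 7.
h(-1/2) = -9/4, h'(-1/2) = 6, so s₁ = (-1/2) - (-9/4)/6 = -1/8.
h(-1/8) = 9/64, h'(-1/8) = 27/4, so s₂ = (-1/8) - (9/64)/(27/4) = -7/48.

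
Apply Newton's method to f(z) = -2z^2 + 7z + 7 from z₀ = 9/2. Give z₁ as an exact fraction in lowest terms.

95/22

f'(z) = -4z + 7.
f(9/2) = -2, f'(9/2) = -11, so z₁ = (9/2) - (-2)/(-11) = 95/22.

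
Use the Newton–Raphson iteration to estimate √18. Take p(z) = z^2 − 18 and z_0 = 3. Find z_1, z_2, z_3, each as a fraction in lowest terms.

p'(z) = 2z.
p(3) = −9, p'(3) = 6, so z_1 = 3 − (−9)/6 = 9/2.
p(9/2) = 9/4, p'(9/2) = 9, so z_2 = (9/2) − (9/4)/9 = 17/4.
p(17/4) = 1/16, p'(17/4) = 17/2, so z_3 = (17/4) − (1/16)/(17/2) = 577/136.

z_1 = 9/2, z_2 = 17/4, z_3 = 577/136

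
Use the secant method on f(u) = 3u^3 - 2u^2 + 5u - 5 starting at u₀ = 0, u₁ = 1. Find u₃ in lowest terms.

95/107

f(0) = -5, f(1) = 1. u₂ = 1 - 1·(1 - 0)/(1 - (-5)) = 5/6.
f(1) = 1, f(5/6) = -35/72. u₃ = (5/6) - (-35/72)·((5/6) - 1)/((-35/72) - 1) = 95/107.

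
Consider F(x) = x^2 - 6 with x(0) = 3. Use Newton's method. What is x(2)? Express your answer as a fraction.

F'(x) = 2x.
F(3) = 3, F'(3) = 6, so x(1) = 3 - 3/6 = 5/2.
F(5/2) = 1/4, F'(5/2) = 5, so x(2) = (5/2) - (1/4)/5 = 49/20.

49/20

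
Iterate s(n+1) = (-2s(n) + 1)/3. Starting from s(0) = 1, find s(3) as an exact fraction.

s(1) = (-2·1 + 1)/3 = -1/3.
s(2) = (-2·(-1/3) + 1)/3 = 5/9.
s(3) = (-2·(5/9) + 1)/3 = -1/27.

-1/27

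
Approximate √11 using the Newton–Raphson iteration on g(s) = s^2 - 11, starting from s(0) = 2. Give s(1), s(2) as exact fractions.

s(1) = 15/4, s(2) = 401/120

g'(s) = 2s.
g(2) = -7, g'(2) = 4, so s(1) = 2 - (-7)/4 = 15/4.
g(15/4) = 49/16, g'(15/4) = 15/2, so s(2) = (15/4) - (49/16)/(15/2) = 401/120.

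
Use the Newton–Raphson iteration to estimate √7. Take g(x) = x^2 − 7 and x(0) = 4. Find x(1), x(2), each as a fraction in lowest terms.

x(1) = 23/8, x(2) = 977/368

g'(x) = 2x.
g(4) = 9, g'(4) = 8, so x(1) = 4 − 9/8 = 23/8.
g(23/8) = 81/64, g'(23/8) = 23/4, so x(2) = (23/8) − (81/64)/(23/4) = 977/368.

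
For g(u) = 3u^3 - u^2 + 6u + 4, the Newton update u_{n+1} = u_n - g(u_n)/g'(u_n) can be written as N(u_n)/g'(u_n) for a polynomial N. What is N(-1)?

-11

g'(u) = 9u^2 - 2u + 6.
N(u) = u·g'(u) - g(u) = u·(9u^2 - 2u + 6) - (3u^3 - u^2 + 6u + 4) = 6u^3 - u^2 - 4.
N(-1) = -11.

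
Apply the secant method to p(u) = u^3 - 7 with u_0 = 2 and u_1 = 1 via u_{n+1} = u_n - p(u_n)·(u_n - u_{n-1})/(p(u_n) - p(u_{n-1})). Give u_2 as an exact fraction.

13/7

p(2) = 1, p(1) = -6. u_2 = 1 - (-6)·(1 - 2)/((-6) - 1) = 13/7.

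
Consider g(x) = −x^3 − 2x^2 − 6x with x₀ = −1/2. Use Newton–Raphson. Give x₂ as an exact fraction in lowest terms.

g'(x) = −3x^2 − 4x − 6.
g(−1/2) = 21/8, g'(−1/2) = −19/4, so x₁ = (−1/2) − (21/8)/(−19/4) = 1/19.
g(1/19) = −2205/6859, g'(1/19) = −2245/361, so x₂ = (1/19) − (−2205/6859)/(−2245/361) = 8/8531.

8/8531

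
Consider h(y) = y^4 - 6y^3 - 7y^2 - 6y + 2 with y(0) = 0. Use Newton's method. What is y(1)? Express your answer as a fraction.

1/3

h'(y) = 4y^3 - 18y^2 - 14y - 6.
h(0) = 2, h'(0) = -6, so y(1) = 0 - 2/(-6) = 1/3.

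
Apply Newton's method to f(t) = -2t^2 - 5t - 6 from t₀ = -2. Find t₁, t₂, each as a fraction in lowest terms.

t₁ = -2/3, t₂ = -46/21

f'(t) = -4t - 5.
f(-2) = -4, f'(-2) = 3, so t₁ = (-2) - (-4)/3 = -2/3.
f(-2/3) = -32/9, f'(-2/3) = -7/3, so t₂ = (-2/3) - (-32/9)/(-7/3) = -46/21.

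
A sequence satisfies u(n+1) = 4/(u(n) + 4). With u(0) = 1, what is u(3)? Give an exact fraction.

24/29

u(1) = 4/(1 + 4) = 4/5.
u(2) = 4/(4/5 + 4) = 5/6.
u(3) = 4/(5/6 + 4) = 24/29.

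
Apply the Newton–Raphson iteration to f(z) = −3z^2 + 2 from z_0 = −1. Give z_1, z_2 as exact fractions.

f'(z) = −6z.
f(−1) = −1, f'(−1) = 6, so z_1 = (−1) − (−1)/6 = −5/6.
f(−5/6) = −1/12, f'(−5/6) = 5, so z_2 = (−5/6) − (−1/12)/5 = −49/60.

z_1 = −5/6, z_2 = −49/60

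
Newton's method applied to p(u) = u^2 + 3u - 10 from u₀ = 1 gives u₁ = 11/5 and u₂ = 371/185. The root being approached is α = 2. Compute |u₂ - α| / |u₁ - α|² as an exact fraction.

u₁ - α = 11/5 - 2 = 1/5, so |u₁ - α| = 1/5.
u₂ - α = 371/185 - 2 = 1/185, so |u₂ - α| = 1/185.
|u₁ - α|² = 1/25.
Ratio = (1/185) / (1/25) = 5/37.

5/37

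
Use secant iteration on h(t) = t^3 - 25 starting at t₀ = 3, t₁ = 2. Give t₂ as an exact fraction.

55/19

h(3) = 2, h(2) = -17. t₂ = 2 - (-17)·(2 - 3)/((-17) - 2) = 55/19.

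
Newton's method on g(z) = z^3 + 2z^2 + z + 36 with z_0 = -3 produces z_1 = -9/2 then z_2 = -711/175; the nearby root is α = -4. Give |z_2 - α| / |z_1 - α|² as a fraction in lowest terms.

44/175

z_1 - α = -9/2 - (-4) = -9/2 + 4 = -1/2, so |z_1 - α| = 1/2.
z_2 - α = -711/175 - (-4) = -711/175 + 4 = -11/175, so |z_2 - α| = 11/175.
|z_1 - α|² = 1/4.
Ratio = (11/175) / (1/4) = 44/175.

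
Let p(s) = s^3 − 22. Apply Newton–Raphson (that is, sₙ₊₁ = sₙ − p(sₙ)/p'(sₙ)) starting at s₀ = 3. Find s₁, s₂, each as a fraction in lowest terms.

p'(s) = 3s^2.
p(3) = 5, p'(3) = 27, so s₁ = 3 − 5/27 = 76/27.
p(76/27) = 5950/19683, p'(76/27) = 5776/243, so s₂ = (76/27) − (5950/19683)/(5776/243) = 655489/233928.

s₁ = 76/27, s₂ = 655489/233928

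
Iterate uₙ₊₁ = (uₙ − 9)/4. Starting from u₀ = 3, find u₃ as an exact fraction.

u₁ = (3 − 9)/4 = −3/2.
u₂ = ((−3/2) − 9)/4 = −21/8.
u₃ = ((−21/8) − 9)/4 = −93/32.

−93/32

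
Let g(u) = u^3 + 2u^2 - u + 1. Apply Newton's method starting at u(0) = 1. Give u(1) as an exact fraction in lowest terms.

g'(u) = 3u^2 + 4u - 1.
g(1) = 3, g'(1) = 6, so u(1) = 1 - 3/6 = 1/2.

1/2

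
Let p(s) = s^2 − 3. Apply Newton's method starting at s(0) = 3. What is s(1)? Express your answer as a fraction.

2

p'(s) = 2s.
p(3) = 6, p'(3) = 6, so s(1) = 3 − 6/6 = 2.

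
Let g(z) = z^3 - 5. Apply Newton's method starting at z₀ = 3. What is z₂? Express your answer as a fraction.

509173/281961

g'(z) = 3z^2.
g(3) = 22, g'(3) = 27, so z₁ = 3 - 22/27 = 59/27.
g(59/27) = 106964/19683, g'(59/27) = 3481/243, so z₂ = (59/27) - (106964/19683)/(3481/243) = 509173/281961.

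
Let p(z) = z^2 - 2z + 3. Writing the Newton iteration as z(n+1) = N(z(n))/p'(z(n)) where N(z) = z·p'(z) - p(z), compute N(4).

p'(z) = 2z - 2.
N(z) = z·p'(z) - p(z) = z·(2z - 2) - (z^2 - 2z + 3) = z^2 - 3.
N(4) = 13.

13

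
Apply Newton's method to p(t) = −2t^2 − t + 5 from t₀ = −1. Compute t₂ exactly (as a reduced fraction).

−143/75

p'(t) = −4t − 1.
p(−1) = 4, p'(−1) = 3, so t₁ = (−1) − 4/3 = −7/3.
p(−7/3) = −32/9, p'(−7/3) = 25/3, so t₂ = (−7/3) − (−32/9)/(25/3) = −143/75.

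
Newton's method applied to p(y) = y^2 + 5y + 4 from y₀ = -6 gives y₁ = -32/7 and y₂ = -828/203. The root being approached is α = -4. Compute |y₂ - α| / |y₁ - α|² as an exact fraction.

y₁ - α = -32/7 - (-4) = -32/7 + 4 = -4/7, so |y₁ - α| = 4/7.
y₂ - α = -828/203 - (-4) = -828/203 + 4 = -16/203, so |y₂ - α| = 16/203.
|y₁ - α|² = 16/49.
Ratio = (16/203) / (16/49) = 7/29.

7/29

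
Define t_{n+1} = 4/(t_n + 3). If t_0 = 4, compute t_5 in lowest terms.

t_1 = 4/(4 + 3) = 4/7.
t_2 = 4/(4/7 + 3) = 28/25.
t_3 = 4/(28/25 + 3) = 100/103.
t_4 = 4/(100/103 + 3) = 412/409.
t_5 = 4/(412/409 + 3) = 1636/1639.

1636/1639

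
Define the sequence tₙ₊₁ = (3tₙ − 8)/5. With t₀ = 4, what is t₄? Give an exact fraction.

t₁ = (3·4 − 8)/5 = 4/5.
t₂ = (3·(4/5) − 8)/5 = −28/25.
t₃ = (3·(−28/25) − 8)/5 = −284/125.
t₄ = (3·(−284/125) − 8)/5 = −1852/625.

−1852/625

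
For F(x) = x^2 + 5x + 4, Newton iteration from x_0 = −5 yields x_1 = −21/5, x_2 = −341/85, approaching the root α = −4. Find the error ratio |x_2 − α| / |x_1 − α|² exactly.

x_1 − α = −21/5 − (−4) = −21/5 + 4 = −1/5, so |x_1 − α| = 1/5.
x_2 − α = −341/85 − (−4) = −341/85 + 4 = −1/85, so |x_2 − α| = 1/85.
|x_1 − α|² = 1/25.
Ratio = (1/85) / (1/25) = 5/17.

5/17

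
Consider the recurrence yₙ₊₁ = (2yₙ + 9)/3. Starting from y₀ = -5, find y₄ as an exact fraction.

505/81

y₁ = (2·(-5) + 9)/3 = -1/3.
y₂ = (2·(-1/3) + 9)/3 = 25/9.
y₃ = (2·(25/9) + 9)/3 = 131/27.
y₄ = (2·(131/27) + 9)/3 = 505/81.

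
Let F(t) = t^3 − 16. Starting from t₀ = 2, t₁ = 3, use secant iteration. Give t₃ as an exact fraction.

F(2) = −8, F(3) = 11. t₂ = 3 − 11·(3 − 2)/(11 − (−8)) = 46/19.
F(3) = 11, F(46/19) = −12408/6859. t₃ = (46/19) − (−12408/6859)·((46/19) − 3)/((−12408/6859) − 11) = 19990/7987.

19990/7987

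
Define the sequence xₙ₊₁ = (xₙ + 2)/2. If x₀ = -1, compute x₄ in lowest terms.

29/16

x₁ = ((-1) + 2)/2 = 1/2.
x₂ = ((1/2) + 2)/2 = 5/4.
x₃ = ((5/4) + 2)/2 = 13/8.
x₄ = ((13/8) + 2)/2 = 29/16.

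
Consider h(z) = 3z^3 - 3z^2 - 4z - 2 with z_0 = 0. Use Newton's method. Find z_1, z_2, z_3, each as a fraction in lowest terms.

z_1 = -1/2, z_2 = 2/5, z_3 = -119/310

h'(z) = 9z^2 - 6z - 4.
h(0) = -2, h'(0) = -4, so z_1 = 0 - (-2)/(-4) = -1/2.
h(-1/2) = -9/8, h'(-1/2) = 5/4, so z_2 = (-1/2) - (-9/8)/(5/4) = 2/5.
h(2/5) = -486/125, h'(2/5) = -124/25, so z_3 = (2/5) - (-486/125)/(-124/25) = -119/310.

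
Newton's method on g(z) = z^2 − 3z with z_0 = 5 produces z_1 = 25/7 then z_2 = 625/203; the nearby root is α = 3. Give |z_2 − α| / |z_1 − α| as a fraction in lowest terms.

4/29

z_1 − α = 25/7 − 3 = 4/7, so |z_1 − α| = 4/7.
z_2 − α = 625/203 − 3 = 16/203, so |z_2 − α| = 16/203.
Ratio = (16/203) / (4/7) = 4/29.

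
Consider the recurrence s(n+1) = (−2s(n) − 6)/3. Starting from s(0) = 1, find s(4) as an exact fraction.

−62/81

s(1) = (−2·1 − 6)/3 = −8/3.
s(2) = (−2·(−8/3) − 6)/3 = −2/9.
s(3) = (−2·(−2/9) − 6)/3 = −50/27.
s(4) = (−2·(−50/27) − 6)/3 = −62/81.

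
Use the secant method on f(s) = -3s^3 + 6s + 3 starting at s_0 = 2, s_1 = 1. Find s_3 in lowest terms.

f(2) = -9, f(1) = 6. s_2 = 1 - 6·(1 - 2)/(6 - (-9)) = 7/5.
f(1) = 6, f(7/5) = 396/125. s_3 = (7/5) - (396/125)·((7/5) - 1)/((396/125) - 6) = 109/59.

109/59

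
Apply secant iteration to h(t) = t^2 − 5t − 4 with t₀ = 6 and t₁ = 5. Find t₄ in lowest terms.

1853/325

h(6) = 2, h(5) = −4. t₂ = 5 − (−4)·(5 − 6)/((−4) − 2) = 17/3.
h(5) = −4, h(17/3) = −2/9. t₃ = (17/3) − (−2/9)·((17/3) − 5)/((−2/9) − (−4)) = 97/17.
h(17/3) = −2/9, h(97/17) = 8/289. t₄ = (97/17) − (8/289)·((97/17) − (17/3))/((8/289) − (−2/9)) = 1853/325.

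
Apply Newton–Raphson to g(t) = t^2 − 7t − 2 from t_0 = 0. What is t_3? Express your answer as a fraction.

−285686/1039171

g'(t) = 2t − 7.
g(0) = −2, g'(0) = −7, so t_1 = 0 − (−2)/(−7) = −2/7.
g(−2/7) = 4/49, g'(−2/7) = −53/7, so t_2 = (−2/7) − (4/49)/(−53/7) = −102/371.
g(−102/371) = 16/137641, g'(−102/371) = −2801/371, so t_3 = (−102/371) − (16/137641)/(−2801/371) = −285686/1039171.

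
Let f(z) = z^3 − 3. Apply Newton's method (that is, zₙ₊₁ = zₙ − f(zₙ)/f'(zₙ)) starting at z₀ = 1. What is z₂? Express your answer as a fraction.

f'(z) = 3z^2.
f(1) = −2, f'(1) = 3, so z₁ = 1 − (−2)/3 = 5/3.
f(5/3) = 44/27, f'(5/3) = 25/3, so z₂ = (5/3) − (44/27)/(25/3) = 331/225.

331/225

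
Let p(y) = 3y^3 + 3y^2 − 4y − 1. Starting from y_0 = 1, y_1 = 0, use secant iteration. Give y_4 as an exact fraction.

p(1) = 1, p(0) = −1. y_2 = 0 − (−1)·(0 − 1)/((−1) − 1) = 1/2.
p(0) = −1, p(1/2) = −15/8. y_3 = (1/2) − (−15/8)·((1/2) − 0)/((−15/8) − (−1)) = −4/7.
p(1/2) = −15/8, p(−4/7) = 585/343. y_4 = (−4/7) − (585/343)·((−4/7) − (1/2))/((585/343) − (−15/8)) = −8/131.

−8/131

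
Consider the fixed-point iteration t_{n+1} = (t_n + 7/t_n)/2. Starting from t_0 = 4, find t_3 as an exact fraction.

1902497/719072

t_1 = (4 + 7/4)/2 = 23/8.
t_2 = (23/8 + 7/(23/8))/2 = 977/368.
t_3 = (977/368 + 7/(977/368))/2 = 1902497/719072.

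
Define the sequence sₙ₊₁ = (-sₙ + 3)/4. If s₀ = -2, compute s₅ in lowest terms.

s₁ = (-(-2) + 3)/4 = 5/4.
s₂ = (-(5/4) + 3)/4 = 7/16.
s₃ = (-(7/16) + 3)/4 = 41/64.
s₄ = (-(41/64) + 3)/4 = 151/256.
s₅ = (-(151/256) + 3)/4 = 617/1024.

617/1024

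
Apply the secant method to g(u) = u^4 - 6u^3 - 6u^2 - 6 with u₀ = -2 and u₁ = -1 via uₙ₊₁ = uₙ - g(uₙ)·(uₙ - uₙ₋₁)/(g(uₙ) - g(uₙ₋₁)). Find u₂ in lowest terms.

g(-2) = 34, g(-1) = -5. u₂ = (-1) - (-5)·((-1) - (-2))/((-5) - 34) = -44/39.

-44/39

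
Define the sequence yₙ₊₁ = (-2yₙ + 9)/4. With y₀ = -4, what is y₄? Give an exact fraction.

y₁ = (-2·(-4) + 9)/4 = 17/4.
y₂ = (-2·(17/4) + 9)/4 = 1/8.
y₃ = (-2·(1/8) + 9)/4 = 35/16.
y₄ = (-2·(35/16) + 9)/4 = 37/32.

37/32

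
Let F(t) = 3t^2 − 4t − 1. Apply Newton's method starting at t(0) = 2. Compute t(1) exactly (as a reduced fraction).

F'(t) = 6t − 4.
F(2) = 3, F'(2) = 8, so t(1) = 2 − 3/8 = 13/8.

13/8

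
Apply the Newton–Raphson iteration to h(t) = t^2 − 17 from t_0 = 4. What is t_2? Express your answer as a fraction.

2177/528

h'(t) = 2t.
h(4) = −1, h'(4) = 8, so t_1 = 4 − (−1)/8 = 33/8.
h(33/8) = 1/64, h'(33/8) = 33/4, so t_2 = (33/8) − (1/64)/(33/4) = 2177/528.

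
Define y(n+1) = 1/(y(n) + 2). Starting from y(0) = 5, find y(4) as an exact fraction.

37/89

y(1) = 1/(5 + 2) = 1/7.
y(2) = 1/(1/7 + 2) = 7/15.
y(3) = 1/(7/15 + 2) = 15/37.
y(4) = 1/(15/37 + 2) = 37/89.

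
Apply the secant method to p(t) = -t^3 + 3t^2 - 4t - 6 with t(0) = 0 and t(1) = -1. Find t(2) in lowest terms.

-3/4

p(0) = -6, p(-1) = 2. t(2) = (-1) - 2·((-1) - 0)/(2 - (-6)) = -3/4.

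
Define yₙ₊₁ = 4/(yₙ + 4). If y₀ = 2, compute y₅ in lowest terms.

82/99

y₁ = 4/(2 + 4) = 2/3.
y₂ = 4/(2/3 + 4) = 6/7.
y₃ = 4/(6/7 + 4) = 14/17.
y₄ = 4/(14/17 + 4) = 34/41.
y₅ = 4/(34/41 + 4) = 82/99.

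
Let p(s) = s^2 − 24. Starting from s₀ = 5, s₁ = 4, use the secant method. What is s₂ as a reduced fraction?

p(5) = 1, p(4) = −8. s₂ = 4 − (−8)·(4 − 5)/((−8) − 1) = 44/9.

44/9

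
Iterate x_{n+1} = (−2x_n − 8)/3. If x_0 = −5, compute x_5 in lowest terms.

x_1 = (−2·(−5) − 8)/3 = 2/3.
x_2 = (−2·(2/3) − 8)/3 = −28/9.
x_3 = (−2·(−28/9) − 8)/3 = −16/27.
x_4 = (−2·(−16/27) − 8)/3 = −184/81.
x_5 = (−2·(−184/81) − 8)/3 = −280/243.

−280/243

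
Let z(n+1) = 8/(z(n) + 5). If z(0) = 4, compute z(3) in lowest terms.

z(1) = 8/(4 + 5) = 8/9.
z(2) = 8/(8/9 + 5) = 72/53.
z(3) = 8/(72/53 + 5) = 424/337.

424/337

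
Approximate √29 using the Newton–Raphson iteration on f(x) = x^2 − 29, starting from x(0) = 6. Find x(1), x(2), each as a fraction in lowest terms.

x(1) = 65/12, x(2) = 8401/1560

f'(x) = 2x.
f(6) = 7, f'(6) = 12, so x(1) = 6 − 7/12 = 65/12.
f(65/12) = 49/144, f'(65/12) = 65/6, so x(2) = (65/12) − (49/144)/(65/6) = 8401/1560.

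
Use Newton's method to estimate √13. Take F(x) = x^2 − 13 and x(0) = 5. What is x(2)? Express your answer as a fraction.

343/95

F'(x) = 2x.
F(5) = 12, F'(5) = 10, so x(1) = 5 − 12/10 = 19/5.
F(19/5) = 36/25, F'(19/5) = 38/5, so x(2) = (19/5) − (36/25)/(38/5) = 343/95.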